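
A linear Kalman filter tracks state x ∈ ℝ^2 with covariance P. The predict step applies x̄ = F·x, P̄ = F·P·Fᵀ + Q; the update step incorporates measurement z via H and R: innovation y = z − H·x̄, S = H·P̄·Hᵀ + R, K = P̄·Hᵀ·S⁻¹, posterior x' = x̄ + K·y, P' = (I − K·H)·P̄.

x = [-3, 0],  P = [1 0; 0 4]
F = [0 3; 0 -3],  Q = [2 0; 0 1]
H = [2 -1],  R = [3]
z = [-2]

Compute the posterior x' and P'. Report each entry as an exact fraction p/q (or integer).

x̄ = F·x = [0, 0]
P̄ = F·P·Fᵀ + Q = [38 -36; -36 37]
y = z − H·x̄ = [-2]
S = H·P̄·Hᵀ + R = [336]
K = P̄·Hᵀ·S⁻¹ = [1/3; -109/336]
x' = x̄ + K·y = [-2/3, 109/168]
P' = (I − K·H)·P̄ = [2/3 1/3; 1/3 551/336]

x' = [-2/3, 109/168]
P' = [2/3 1/3; 1/3 551/336]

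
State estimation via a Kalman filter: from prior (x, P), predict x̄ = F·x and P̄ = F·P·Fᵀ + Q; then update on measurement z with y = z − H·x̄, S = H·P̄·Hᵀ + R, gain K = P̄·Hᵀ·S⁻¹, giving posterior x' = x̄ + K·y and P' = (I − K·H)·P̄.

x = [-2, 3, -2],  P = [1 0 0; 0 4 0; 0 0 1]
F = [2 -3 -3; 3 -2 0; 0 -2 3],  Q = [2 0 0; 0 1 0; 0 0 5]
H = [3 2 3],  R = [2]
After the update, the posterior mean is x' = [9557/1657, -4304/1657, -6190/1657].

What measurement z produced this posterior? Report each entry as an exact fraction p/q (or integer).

x̄ = F·x = [-7, -12, -12]
P̄ = F·P·Fᵀ + Q = [51 30 15; 30 26 16; 15 16 30]
S = H·P̄·Hᵀ + R = [1657]
K = P̄·Hᵀ·S⁻¹ = [258/1657; 190/1657; 167/1657]
x' − x̄ = [21156/1657, 15580/1657, 13694/1657] = K·y
y = (KᵀK)⁻¹·Kᵀ·(x' − x̄) = [82]
z = y + H·x̄ = [82] + [-81] = [1]

z = [1]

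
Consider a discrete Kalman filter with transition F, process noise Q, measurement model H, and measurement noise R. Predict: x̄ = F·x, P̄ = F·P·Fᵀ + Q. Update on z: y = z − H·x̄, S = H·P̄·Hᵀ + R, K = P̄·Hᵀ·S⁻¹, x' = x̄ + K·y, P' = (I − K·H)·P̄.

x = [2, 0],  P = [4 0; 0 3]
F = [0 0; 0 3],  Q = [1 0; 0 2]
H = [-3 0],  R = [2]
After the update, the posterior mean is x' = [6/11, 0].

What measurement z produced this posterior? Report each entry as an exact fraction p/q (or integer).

x̄ = F·x = [0, 0]
P̄ = F·P·Fᵀ + Q = [1 0; 0 29]
S = H·P̄·Hᵀ + R = [11]
K = P̄·Hᵀ·S⁻¹ = [-3/11; 0]
x' − x̄ = [6/11, 0] = K·y
y = (KᵀK)⁻¹·Kᵀ·(x' − x̄) = [-2]
z = y + H·x̄ = [-2] + [0] = [-2]

z = [-2]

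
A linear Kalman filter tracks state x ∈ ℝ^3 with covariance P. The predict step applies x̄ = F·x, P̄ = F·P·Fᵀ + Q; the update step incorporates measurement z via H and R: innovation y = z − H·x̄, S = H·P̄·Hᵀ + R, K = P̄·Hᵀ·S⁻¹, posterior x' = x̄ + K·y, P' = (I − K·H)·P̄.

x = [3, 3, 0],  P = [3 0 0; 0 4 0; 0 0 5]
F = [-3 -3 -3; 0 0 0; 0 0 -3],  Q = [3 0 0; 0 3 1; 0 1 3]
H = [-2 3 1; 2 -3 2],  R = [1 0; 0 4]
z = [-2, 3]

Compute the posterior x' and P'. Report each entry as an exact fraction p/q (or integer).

x' = [-54534/68873, -12649/9839, 29091/68873]
P' = [836823/137746 38454/9839 23067/137746; 38454/9839 25676/9839 374/9839; 23067/137746 374/9839 75387/137746]

x̄ = F·x = [-18, 0, 0]
P̄ = F·P·Fᵀ + Q = [111 0 45; 0 3 1; 45 1 48]
y = z − H·x̄ = [-38, 39]
S = H·P̄·Hᵀ + R = [346 -462; -462 1015]
K = P̄·Hᵀ·S⁻¹ = [-5073/19678 13089/68873; 494/9839 157/9839; 6423/19678 22650/68873]
x' = x̄ + K·y = [-54534/68873, -12649/9839, 29091/68873]
P' = (I − K·H)·P̄ = [836823/137746 38454/9839 23067/137746; 38454/9839 25676/9839 374/9839; 23067/137746 374/9839 75387/137746]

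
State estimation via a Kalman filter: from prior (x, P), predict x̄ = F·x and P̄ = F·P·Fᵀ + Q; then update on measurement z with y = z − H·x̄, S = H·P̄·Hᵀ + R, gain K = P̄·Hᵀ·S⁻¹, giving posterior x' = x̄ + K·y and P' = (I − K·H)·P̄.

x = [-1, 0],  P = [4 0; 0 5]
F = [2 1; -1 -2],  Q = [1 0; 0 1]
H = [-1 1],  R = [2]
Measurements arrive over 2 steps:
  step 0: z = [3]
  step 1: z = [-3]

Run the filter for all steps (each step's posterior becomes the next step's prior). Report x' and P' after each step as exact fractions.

step 0: x̄ = F·x = [-2, 1]
step 0: P̄ = F·P·Fᵀ + Q = [22 -18; -18 25]
step 0: y = z − H·x̄ = [0]
step 0: S = H·P̄·Hᵀ + R = [85]
step 0: K = P̄·Hᵀ·S⁻¹ = [-8/17; 43/85]
step 0: x' = x̄ + K·y = [-2, 1]
step 0: P' = (I − K·H)·P̄ = [54/17 38/17; 38/17 276/85]
step 1: x̄ = F·x = [-3, 0]
step 1: P̄ = F·P·Fᵀ + Q = [2201/85 -2042/85; -2042/85 2219/85]
step 1: y = z − H·x̄ = [-6]
step 1: S = H·P̄·Hᵀ + R = [8674/85]
step 1: K = P̄·Hᵀ·S⁻¹ = [-4243/8674; 4261/8674]
step 1: x' = x̄ + K·y = [-282/4337, -12783/4337]
step 1: P' = (I − K·H)·P̄ = [12805/8674 4319/8674; 4319/8674 12841/8674]

step 0: x' = [-2, 1], P' = [54/17 38/17; 38/17 276/85]
step 1: x' = [-282/4337, -12783/4337], P' = [12805/8674 4319/8674; 4319/8674 12841/8674]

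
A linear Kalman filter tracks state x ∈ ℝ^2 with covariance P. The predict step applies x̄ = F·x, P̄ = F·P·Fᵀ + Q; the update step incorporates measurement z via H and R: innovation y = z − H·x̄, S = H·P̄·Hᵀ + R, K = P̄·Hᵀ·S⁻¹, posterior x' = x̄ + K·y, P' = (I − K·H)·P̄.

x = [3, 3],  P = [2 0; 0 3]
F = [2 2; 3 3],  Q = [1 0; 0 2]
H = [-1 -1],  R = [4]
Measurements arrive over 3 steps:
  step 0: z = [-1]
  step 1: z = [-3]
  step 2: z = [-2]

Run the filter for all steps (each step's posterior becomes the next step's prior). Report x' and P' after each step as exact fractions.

step 0: x̄ = F·x = [12, 18]
step 0: P̄ = F·P·Fᵀ + Q = [21 30; 30 47]
step 0: y = z − H·x̄ = [29]
step 0: S = H·P̄·Hᵀ + R = [132]
step 0: K = P̄·Hᵀ·S⁻¹ = [-17/44; -7/12]
step 0: x' = x̄ + K·y = [35/44, 13/12]
step 0: P' = (I − K·H)·P̄ = [57/44 1/4; 1/4 25/12]
step 1: x̄ = F·x = [124/33, 62/11]
step 1: P̄ = F·P·Fᵀ + Q = [545/33 256/11; 256/11 406/11]
step 1: y = z − H·x̄ = [211/33]
step 1: S = H·P̄·Hᵀ + R = [3431/33]
step 1: K = P̄·Hᵀ·S⁻¹ = [-1313/3431; -1986/3431]
step 1: x' = x̄ + K·y = [4497/3431, 6640/3431]
step 1: P' = (I − K·H)·P̄ = [4422/3431 830/3431; 830/3431 7114/3431]
step 2: x̄ = F·x = [22274/3431, 33411/3431]
step 2: P̄ = F·P·Fᵀ + Q = [56215/3431 79176/3431; 79176/3431 125626/3431]
step 2: y = z − H·x̄ = [48823/3431]
step 2: S = H·P̄·Hᵀ + R = [353917/3431]
step 2: K = P̄·Hᵀ·S⁻¹ = [-135391/353917; -204802/353917]
step 2: x' = x̄ + K·y = [371015/353917, 532111/353917]
step 2: P' = (I − K·H)·P̄ = [456054/353917 85510/353917; 85510/353917 733698/353917]

step 0: x' = [35/44, 13/12], P' = [57/44 1/4; 1/4 25/12]
step 1: x' = [4497/3431, 6640/3431], P' = [4422/3431 830/3431; 830/3431 7114/3431]
step 2: x' = [371015/353917, 532111/353917], P' = [456054/353917 85510/353917; 85510/353917 733698/353917]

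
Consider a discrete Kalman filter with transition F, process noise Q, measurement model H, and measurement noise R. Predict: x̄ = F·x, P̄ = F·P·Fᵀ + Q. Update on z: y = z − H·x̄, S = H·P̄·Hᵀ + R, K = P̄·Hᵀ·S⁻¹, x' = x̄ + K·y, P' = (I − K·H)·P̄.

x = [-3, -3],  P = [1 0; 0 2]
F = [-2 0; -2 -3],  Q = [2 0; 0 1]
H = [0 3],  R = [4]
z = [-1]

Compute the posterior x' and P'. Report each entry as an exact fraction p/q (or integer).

x' = [714/211, -9/211]
P' = [1122/211 16/211; 16/211 92/211]

x̄ = F·x = [6, 15]
P̄ = F·P·Fᵀ + Q = [6 4; 4 23]
y = z − H·x̄ = [-46]
S = H·P̄·Hᵀ + R = [211]
K = P̄·Hᵀ·S⁻¹ = [12/211; 69/211]
x' = x̄ + K·y = [714/211, -9/211]
P' = (I − K·H)·P̄ = [1122/211 16/211; 16/211 92/211]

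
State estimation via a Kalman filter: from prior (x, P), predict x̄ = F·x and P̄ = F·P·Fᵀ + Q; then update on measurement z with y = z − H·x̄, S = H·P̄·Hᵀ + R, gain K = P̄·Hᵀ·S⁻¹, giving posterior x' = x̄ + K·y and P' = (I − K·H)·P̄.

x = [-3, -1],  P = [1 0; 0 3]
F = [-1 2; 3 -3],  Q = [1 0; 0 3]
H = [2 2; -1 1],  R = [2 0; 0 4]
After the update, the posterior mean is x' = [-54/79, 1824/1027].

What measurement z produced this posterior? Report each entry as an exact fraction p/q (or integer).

x̄ = F·x = [1, -6]
P̄ = F·P·Fᵀ + Q = [14 -21; -21 39]
S = H·P̄·Hᵀ + R = [46 50; 50 99]
K = P̄·Hᵀ·S⁻¹ = [14/79 -35/79; 282/1027 480/1027]
x' − x̄ = [-133/79, 7986/1027] = K·y
y = (KᵀK)⁻¹·Kᵀ·(x' − x̄) = [13, 9]
z = y + H·x̄ = [13, 9] + [-10, -7] = [3, 2]

z = [3, 2]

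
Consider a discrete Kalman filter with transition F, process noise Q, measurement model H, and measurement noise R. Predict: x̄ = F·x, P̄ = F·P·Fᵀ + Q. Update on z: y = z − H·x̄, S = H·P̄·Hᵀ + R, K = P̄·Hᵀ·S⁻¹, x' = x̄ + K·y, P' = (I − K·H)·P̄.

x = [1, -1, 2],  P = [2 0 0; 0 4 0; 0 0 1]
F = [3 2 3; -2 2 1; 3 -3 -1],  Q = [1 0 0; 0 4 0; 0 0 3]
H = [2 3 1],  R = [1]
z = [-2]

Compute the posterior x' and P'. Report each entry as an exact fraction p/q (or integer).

x̄ = F·x = [7, -2, 4]
P̄ = F·P·Fᵀ + Q = [44 7 -9; 7 29 -37; -9 -37 58]
y = z − H·x̄ = [-14]
S = H·P̄·Hᵀ + R = [322]
K = P̄·Hᵀ·S⁻¹ = [50/161; 32/161; -71/322]
x' = x̄ + K·y = [61/23, -110/23, 163/23]
P' = (I − K·H)·P̄ = [2084/161 -2073/161 2101/161; -2073/161 2621/161 -3685/161; 2101/161 -3685/161 13635/322]

x' = [61/23, -110/23, 163/23]
P' = [2084/161 -2073/161 2101/161; -2073/161 2621/161 -3685/161; 2101/161 -3685/161 13635/322]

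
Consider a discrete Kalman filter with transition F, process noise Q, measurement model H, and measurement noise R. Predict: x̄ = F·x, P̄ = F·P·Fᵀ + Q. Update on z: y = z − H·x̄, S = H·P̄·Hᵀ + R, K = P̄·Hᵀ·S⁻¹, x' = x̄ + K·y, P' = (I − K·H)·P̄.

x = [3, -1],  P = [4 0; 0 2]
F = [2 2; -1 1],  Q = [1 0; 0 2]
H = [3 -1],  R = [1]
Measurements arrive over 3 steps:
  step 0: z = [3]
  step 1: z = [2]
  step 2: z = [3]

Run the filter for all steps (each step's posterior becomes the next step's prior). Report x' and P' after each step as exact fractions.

step 0: x̄ = F·x = [4, -4]
step 0: P̄ = F·P·Fᵀ + Q = [25 -4; -4 8]
step 0: y = z − H·x̄ = [-13]
step 0: S = H·P̄·Hᵀ + R = [258]
step 0: K = P̄·Hᵀ·S⁻¹ = [79/258; -10/129]
step 0: x' = x̄ + K·y = [5/258, -386/129]
step 0: P' = (I − K·H)·P̄ = [209/258 274/129; 274/129 832/129]
step 1: x̄ = F·x = [-767/129, -259/86]
step 1: P̄ = F·P·Fᵀ + Q = [6067/129 485/43; 485/43 431/86]
step 1: y = z − H·x̄ = [1447/86]
step 1: S = H·P̄·Hᵀ + R = [31099/86]
step 1: K = P̄·Hᵀ·S⁻¹ = [11164/31099; 2479/31099]
step 1: x' = x̄ + K·y = [8803/93297, -51948/31099]
step 1: P' = (I − K·H)·P̄ = [40123/93297 28959/31099; 28959/31099 84398/31099]
step 2: x̄ = F·x = [-294082/93297, -164647/93297]
step 2: P̄ = F·P·Fᵀ + Q = [1961581/93297 426142/93297; 426142/93297 306157/93297]
step 2: y = z − H·x̄ = [997490/93297]
step 2: S = H·P̄·Hᵀ + R = [15496831/93297]
step 2: K = P̄·Hᵀ·S⁻¹ = [5458601/15496831; 972269/15496831]
step 2: x' = x̄ + K·y = [9513284/15496831, -16953151/15496831]
step 2: P' = (I − K·H)·P̄ = [6452130/15496831 13897789/15496831; 13897789/15496831 40721098/15496831]

step 0: x' = [5/258, -386/129], P' = [209/258 274/129; 274/129 832/129]
step 1: x' = [8803/93297, -51948/31099], P' = [40123/93297 28959/31099; 28959/31099 84398/31099]
step 2: x' = [9513284/15496831, -16953151/15496831], P' = [6452130/15496831 13897789/15496831; 13897789/15496831 40721098/15496831]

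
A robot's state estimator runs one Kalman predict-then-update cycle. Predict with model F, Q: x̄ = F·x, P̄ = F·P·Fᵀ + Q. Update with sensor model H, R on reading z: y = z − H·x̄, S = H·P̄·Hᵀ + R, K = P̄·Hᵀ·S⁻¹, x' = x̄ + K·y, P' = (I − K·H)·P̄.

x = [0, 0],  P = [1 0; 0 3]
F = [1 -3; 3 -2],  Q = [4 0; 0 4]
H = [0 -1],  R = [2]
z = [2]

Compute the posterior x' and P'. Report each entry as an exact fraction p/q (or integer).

x̄ = F·x = [0, 0]
P̄ = F·P·Fᵀ + Q = [32 21; 21 25]
y = z − H·x̄ = [2]
S = H·P̄·Hᵀ + R = [27]
K = P̄·Hᵀ·S⁻¹ = [-7/9; -25/27]
x' = x̄ + K·y = [-14/9, -50/27]
P' = (I − K·H)·P̄ = [47/3 14/9; 14/9 50/27]

x' = [-14/9, -50/27]
P' = [47/3 14/9; 14/9 50/27]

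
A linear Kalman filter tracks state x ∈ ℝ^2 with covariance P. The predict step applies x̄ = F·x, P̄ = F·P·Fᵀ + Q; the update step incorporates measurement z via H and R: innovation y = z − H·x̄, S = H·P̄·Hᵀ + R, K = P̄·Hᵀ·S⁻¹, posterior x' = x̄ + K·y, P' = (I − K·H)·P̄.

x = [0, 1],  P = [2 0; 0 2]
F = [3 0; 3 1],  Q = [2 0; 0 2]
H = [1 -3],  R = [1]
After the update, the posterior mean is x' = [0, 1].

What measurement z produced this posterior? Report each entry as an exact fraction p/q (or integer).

z = [-3]

x̄ = F·x = [0, 1]
P̄ = F·P·Fᵀ + Q = [20 18; 18 22]
S = H·P̄·Hᵀ + R = [111]
K = P̄·Hᵀ·S⁻¹ = [-34/111; -16/37]
x' − x̄ = [0, 0] = K·y
y = (KᵀK)⁻¹·Kᵀ·(x' − x̄) = [0]
z = y + H·x̄ = [0] + [-3] = [-3]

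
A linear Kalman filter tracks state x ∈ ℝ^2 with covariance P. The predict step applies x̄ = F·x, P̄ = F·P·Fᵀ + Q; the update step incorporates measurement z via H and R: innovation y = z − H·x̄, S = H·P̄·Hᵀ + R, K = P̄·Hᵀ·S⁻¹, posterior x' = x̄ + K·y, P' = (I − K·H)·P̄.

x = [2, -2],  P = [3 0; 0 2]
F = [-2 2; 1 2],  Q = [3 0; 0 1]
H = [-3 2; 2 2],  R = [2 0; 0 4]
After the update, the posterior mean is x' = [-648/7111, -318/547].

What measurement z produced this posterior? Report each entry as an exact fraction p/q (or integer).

z = [-1, -1]

x̄ = F·x = [-8, -2]
P̄ = F·P·Fᵀ + Q = [23 2; 2 12]
S = H·P̄·Hᵀ + R = [233 -94; -94 160]
K = P̄·Hᵀ·S⁻¹ = [-1425/7111 1385/7111; 106/547 158/547]
x' − x̄ = [56240/7111, 776/547] = K·y
y = (KᵀK)⁻¹·Kᵀ·(x' − x̄) = [-21, 19]
z = y + H·x̄ = [-21, 19] + [20, -20] = [-1, -1]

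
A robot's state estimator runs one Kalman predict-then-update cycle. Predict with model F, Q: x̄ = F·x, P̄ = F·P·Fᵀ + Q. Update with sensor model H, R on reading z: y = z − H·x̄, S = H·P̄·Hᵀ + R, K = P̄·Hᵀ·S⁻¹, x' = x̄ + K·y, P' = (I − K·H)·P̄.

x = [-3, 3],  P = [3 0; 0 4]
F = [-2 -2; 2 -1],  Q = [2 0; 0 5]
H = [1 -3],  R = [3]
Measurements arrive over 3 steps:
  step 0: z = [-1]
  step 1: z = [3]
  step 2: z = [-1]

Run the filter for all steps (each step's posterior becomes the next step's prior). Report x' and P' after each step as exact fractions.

step 0: x̄ = F·x = [0, -9]
step 0: P̄ = F·P·Fᵀ + Q = [30 -4; -4 21]
step 0: y = z − H·x̄ = [-28]
step 0: S = H·P̄·Hᵀ + R = [246]
step 0: K = P̄·Hᵀ·S⁻¹ = [7/41; -67/246]
step 0: x' = x̄ + K·y = [-196/41, -169/123]
step 0: P' = (I − K·H)·P̄ = [936/41 305/41; 305/41 677/246]
step 1: x̄ = F·x = [1514/123, -1007/123]
step 1: P̄ = F·P·Fᵀ + Q = [20152/123 -12385/123; -12385/123 17051/246]
step 1: y = z − H·x̄ = [-4166/123]
step 1: S = H·P̄·Hᵀ + R = [343121/246]
step 1: K = P̄·Hᵀ·S⁻¹ = [114614/343121; -75923/343121]
step 1: x' = x̄ + K·y = [341490/343121, -237623/343121]
step 1: P' = (I − K·H)·P̄ = [2816178/343121 824112/343121; 824112/343121 350627/343121]
step 2: x̄ = F·x = [-207734/343121, 920603/343121]
step 2: P̄ = F·P·Fᵀ + Q = [19946358/343121 -12211682/343121; -12211682/343121 10034496/343121]
step 2: y = z − H·x̄ = [2626422/343121]
step 2: S = H·P̄·Hᵀ + R = [184556277/343121]
step 2: K = P̄·Hᵀ·S⁻¹ = [18860468/61518759; -42315170/184556277]
step 2: x' = x̄ + K·y = [35707530/20506253, 57089257/61518759]
step 2: P' = (I − K·H)·P̄ = [155361550/20506253 136501082/61518759; 136501082/61518759 178816252/184556277]

step 0: x' = [-196/41, -169/123], P' = [936/41 305/41; 305/41 677/246]
step 1: x' = [341490/343121, -237623/343121], P' = [2816178/343121 824112/343121; 824112/343121 350627/343121]
step 2: x' = [35707530/20506253, 57089257/61518759], P' = [155361550/20506253 136501082/61518759; 136501082/61518759 178816252/184556277]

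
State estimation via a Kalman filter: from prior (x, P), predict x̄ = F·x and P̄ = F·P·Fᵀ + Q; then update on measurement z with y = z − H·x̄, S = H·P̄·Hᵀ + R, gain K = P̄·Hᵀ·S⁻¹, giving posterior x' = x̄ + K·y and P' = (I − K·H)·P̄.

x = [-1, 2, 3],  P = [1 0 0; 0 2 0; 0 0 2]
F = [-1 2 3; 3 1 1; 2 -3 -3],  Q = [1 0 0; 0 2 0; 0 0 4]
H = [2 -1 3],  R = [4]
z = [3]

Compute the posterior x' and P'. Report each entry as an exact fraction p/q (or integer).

x' = [798/151, -230/151, -495/151]
P' = [2019/151 164/151 -1354/151; 164/151 1904/151 500/151; -1354/151 500/151 1168/151]

x̄ = F·x = [14, 2, -17]
P̄ = F·P·Fᵀ + Q = [28 7 -32; 7 15 -6; -32 -6 44]
y = z − H·x̄ = [28]
S = H·P̄·Hᵀ + R = [151]
K = P̄·Hᵀ·S⁻¹ = [-47/151; -19/151; 74/151]
x' = x̄ + K·y = [798/151, -230/151, -495/151]
P' = (I − K·H)·P̄ = [2019/151 164/151 -1354/151; 164/151 1904/151 500/151; -1354/151 500/151 1168/151]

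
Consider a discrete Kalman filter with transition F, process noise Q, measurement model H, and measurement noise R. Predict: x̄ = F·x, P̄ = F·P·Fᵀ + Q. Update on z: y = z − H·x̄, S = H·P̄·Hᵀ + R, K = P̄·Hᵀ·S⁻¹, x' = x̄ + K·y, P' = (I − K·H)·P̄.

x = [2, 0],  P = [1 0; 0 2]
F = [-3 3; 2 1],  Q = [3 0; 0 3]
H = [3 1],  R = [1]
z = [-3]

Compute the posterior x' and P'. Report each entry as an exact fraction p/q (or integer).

x̄ = F·x = [-6, 4]
P̄ = F·P·Fᵀ + Q = [30 0; 0 9]
y = z − H·x̄ = [11]
S = H·P̄·Hᵀ + R = [280]
K = P̄·Hᵀ·S⁻¹ = [9/28; 9/280]
x' = x̄ + K·y = [-69/28, 1219/280]
P' = (I − K·H)·P̄ = [15/14 -81/28; -81/28 2439/280]

x' = [-69/28, 1219/280]
P' = [15/14 -81/28; -81/28 2439/280]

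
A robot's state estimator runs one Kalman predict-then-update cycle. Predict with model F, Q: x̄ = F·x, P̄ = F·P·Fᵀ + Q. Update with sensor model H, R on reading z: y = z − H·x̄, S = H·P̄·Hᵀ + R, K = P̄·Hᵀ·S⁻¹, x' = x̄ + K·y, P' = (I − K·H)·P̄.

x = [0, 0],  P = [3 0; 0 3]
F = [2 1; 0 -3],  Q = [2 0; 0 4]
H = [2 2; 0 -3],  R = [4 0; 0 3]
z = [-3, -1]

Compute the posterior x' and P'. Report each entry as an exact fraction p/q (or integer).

x' = [-1237/731, 222/731]
P' = [1801/1462 -455/1462; -455/1462 477/1462]

x̄ = F·x = [0, 0]
P̄ = F·P·Fᵀ + Q = [17 -9; -9 31]
y = z − H·x̄ = [-3, -1]
S = H·P̄·Hᵀ + R = [124 -132; -132 282]
K = P̄·Hᵀ·S⁻¹ = [673/1462 455/1462; 11/1462 -477/1462]
x' = x̄ + K·y = [-1237/731, 222/731]
P' = (I − K·H)·P̄ = [1801/1462 -455/1462; -455/1462 477/1462]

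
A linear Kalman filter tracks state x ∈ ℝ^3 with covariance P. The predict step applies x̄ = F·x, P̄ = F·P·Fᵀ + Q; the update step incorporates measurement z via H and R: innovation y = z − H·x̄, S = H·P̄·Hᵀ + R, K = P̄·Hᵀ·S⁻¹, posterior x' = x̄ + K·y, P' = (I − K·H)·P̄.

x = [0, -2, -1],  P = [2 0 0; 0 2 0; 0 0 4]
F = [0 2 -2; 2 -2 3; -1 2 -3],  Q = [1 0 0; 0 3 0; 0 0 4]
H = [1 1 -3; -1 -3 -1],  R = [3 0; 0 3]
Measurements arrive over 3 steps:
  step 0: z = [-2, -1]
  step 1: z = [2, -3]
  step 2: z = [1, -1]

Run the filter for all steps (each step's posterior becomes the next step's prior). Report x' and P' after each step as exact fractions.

step 0: x' = [-39409/34881, 18166/34881, 15313/34881], P' = [210935/34881 -84836/34881 49156/34881; -84836/34881 44237/34881 -20032/34881; 49156/34881 -20032/34881 21386/34881]
step 1: x' = [-1083689361/1356860515, 371514838/271372103, -689920989/1356860515], P' = [3358227101/1356860515 -286473028/271372103 781125154/1356860515; -286473028/271372103 200761789/271372103 -68756528/271372103; 781125154/1356860515 -68756528/271372103 566484401/1356860515]
step 2: x' = [36334848672472/24597083865881, -5004283916249/24597083865881, 3710924868238/24597083865881], P' = [60930384317231/24597083865881 -26014208171372/24597083865881 14179773529726/24597083865881; -26014208171372/24597083865881 18197263304108/24597083865881 -6237542809075/24597083865881; 14179773529726/24597083865881 -6237542809075/24597083865881 10272905125160/24597083865881]

step 0: x̄ = F·x = [-2, 1, -1]
step 0: P̄ = F·P·Fᵀ + Q = [25 -32 32; -32 55 -48; 32 -48 50]
step 0: y = z − H·x̄ = [-4, -1]
step 0: S = H·P̄·Hᵀ + R = [565 -232; -232 157]
step 0: K = P̄·Hᵀ·S⁻¹ = [-7123/34881 -1861/34881; 6499/34881 -9281/34881; -11678/34881 -3482/34881]
step 0: x' = x̄ + K·y = [-39409/34881, 18166/34881, 15313/34881]
step 0: P' = (I − K·H)·P̄ = [210935/34881 -84836/34881 49156/34881; -84836/34881 44237/34881 -20032/34881; 49156/34881 -20032/34881 21386/34881]
step 1: x̄ = F·x = [1902/11627, -69211/34881, 9934/11627]
step 1: P̄ = F·P·Fᵀ + Q = [152543/11627 -347184/11627 257856/11627; -347184/11627 2826749/34881 -661032/11627; 257856/11627 -661032/11627 531515/11627]
step 1: y = z − H·x̄ = [20243/3171, -92256/11627]
step 1: S = H·P̄·Hᵀ + R = [2083090/3171 -433505/1057; -433505/1057 3665602/11627]
step 1: K = P̄·Hᵀ·S⁻¹ = [-139171167/1356860515 10516211/271372103; 40186115/271372103 -82351937/271372103; -420703563/1356860515 -21084109/271372103]
step 1: x' = x̄ + K·y = [-1083689361/1356860515, 371514838/271372103, -689920989/1356860515]
step 1: P' = (I − K·H)·P̄ = [3358227101/1356860515 -286473028/271372103 781125154/1356860515; -286473028/271372103 200761789/271372103 -68756528/271372103; 781125154/1356860515 -68756528/271372103 566484401/1356860515]
step 2: x̄ = F·x = [5094990358/1356860515, -7952290069/1356860515, 6868600708/1356860515]
step 2: P̄ = F·P·Fᵀ + Q = [10388295019/1356860515 -19705929762/1356860515 15278949174/1356860515; -19705929762/1356860515 51574899986/1356860515 -35579758497/1356860515; 15278949174/1356860515 -35579758497/1356860515 32440867714/1356860515]
step 2: y = z − H·x̄ = [4963992470/271372103, -13250139656/1356860515]
step 2: S = H·P̄·Hᵀ + R = [88078916478/271372103 -48609368483/271372103; -48609368483/271372103 209917612946/1356860515]
step 2: K = P̄·Hᵀ·S⁻¹ = [-2541048147773/24597083865881 977488889053/24597083865881; 3631894519987/24597083865881 -7446679643959/24597083865881; -7625494884943/24597083865881 -1913350075887/24597083865881]
step 2: x' = x̄ + K·y = [36334848672472/24597083865881, -5004283916249/24597083865881, 3710924868238/24597083865881]
step 2: P' = (I − K·H)·P̄ = [60930384317231/24597083865881 -26014208171372/24597083865881 14179773529726/24597083865881; -26014208171372/24597083865881 18197263304108/24597083865881 -6237542809075/24597083865881; 14179773529726/24597083865881 -6237542809075/24597083865881 10272905125160/24597083865881]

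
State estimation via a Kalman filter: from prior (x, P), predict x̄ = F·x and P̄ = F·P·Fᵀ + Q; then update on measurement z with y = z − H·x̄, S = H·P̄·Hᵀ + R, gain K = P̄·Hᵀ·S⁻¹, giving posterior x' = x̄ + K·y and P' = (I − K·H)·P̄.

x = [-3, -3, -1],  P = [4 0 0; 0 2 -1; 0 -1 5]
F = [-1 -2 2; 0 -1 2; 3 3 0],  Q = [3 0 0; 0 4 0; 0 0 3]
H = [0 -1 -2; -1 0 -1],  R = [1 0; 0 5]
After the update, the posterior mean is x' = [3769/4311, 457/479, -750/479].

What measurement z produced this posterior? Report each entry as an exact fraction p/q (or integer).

x̄ = F·x = [7, 1, -18]
P̄ = F·P·Fᵀ + Q = [43 30 -30; 30 30 -12; -30 -12 57]
S = H·P̄·Hᵀ + R = [211 72; 72 45]
K = P̄·Hᵀ·S⁻¹ = [254/479 -4903/4311; 114/479 -374/479; -294/479 183/479]
x' − x̄ = [-26408/4311, -22/479, 7872/479] = K·y
y = (KᵀK)⁻¹·Kᵀ·(x' − x̄) = [-33, -10]
z = y + H·x̄ = [-33, -10] + [35, 11] = [2, 1]

z = [2, 1]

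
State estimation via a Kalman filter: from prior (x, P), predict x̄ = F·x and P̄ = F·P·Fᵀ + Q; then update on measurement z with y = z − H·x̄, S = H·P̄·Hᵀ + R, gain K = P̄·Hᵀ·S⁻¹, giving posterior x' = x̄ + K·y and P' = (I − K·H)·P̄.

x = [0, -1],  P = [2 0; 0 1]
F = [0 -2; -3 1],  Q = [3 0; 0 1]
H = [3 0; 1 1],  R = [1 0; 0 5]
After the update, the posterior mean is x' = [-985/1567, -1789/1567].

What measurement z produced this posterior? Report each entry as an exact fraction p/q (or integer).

x̄ = F·x = [2, -1]
P̄ = F·P·Fᵀ + Q = [7 -2; -2 20]
S = H·P̄·Hᵀ + R = [64 15; 15 28]
K = P̄·Hᵀ·S⁻¹ = [513/1567 5/1567; -438/1567 1242/1567]
x' − x̄ = [-4119/1567, -222/1567] = K·y
y = (KᵀK)⁻¹·Kᵀ·(x' − x̄) = [-8, -3]
z = y + H·x̄ = [-8, -3] + [6, 1] = [-2, -2]

z = [-2, -2]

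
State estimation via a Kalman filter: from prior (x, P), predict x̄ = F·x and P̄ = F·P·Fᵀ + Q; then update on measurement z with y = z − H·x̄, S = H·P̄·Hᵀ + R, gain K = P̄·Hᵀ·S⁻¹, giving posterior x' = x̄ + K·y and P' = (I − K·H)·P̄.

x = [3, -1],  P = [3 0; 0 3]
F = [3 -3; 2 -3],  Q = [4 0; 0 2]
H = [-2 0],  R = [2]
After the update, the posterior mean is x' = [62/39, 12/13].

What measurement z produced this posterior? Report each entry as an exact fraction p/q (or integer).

x̄ = F·x = [12, 9]
P̄ = F·P·Fᵀ + Q = [58 45; 45 41]
S = H·P̄·Hᵀ + R = [234]
K = P̄·Hᵀ·S⁻¹ = [-58/117; -5/13]
x' − x̄ = [-406/39, -105/13] = K·y
y = (KᵀK)⁻¹·Kᵀ·(x' − x̄) = [21]
z = y + H·x̄ = [21] + [-24] = [-3]

z = [-3]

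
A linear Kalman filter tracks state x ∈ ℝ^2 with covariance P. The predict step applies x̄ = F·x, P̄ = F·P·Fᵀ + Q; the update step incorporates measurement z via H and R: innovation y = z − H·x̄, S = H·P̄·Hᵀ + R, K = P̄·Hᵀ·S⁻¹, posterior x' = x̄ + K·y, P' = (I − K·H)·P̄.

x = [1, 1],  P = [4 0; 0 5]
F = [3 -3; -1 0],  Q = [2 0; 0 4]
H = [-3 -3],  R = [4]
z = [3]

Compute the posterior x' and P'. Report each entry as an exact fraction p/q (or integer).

x̄ = F·x = [0, -1]
P̄ = F·P·Fᵀ + Q = [83 -12; -12 8]
y = z − H·x̄ = [0]
S = H·P̄·Hᵀ + R = [607]
K = P̄·Hᵀ·S⁻¹ = [-213/607; 12/607]
x' = x̄ + K·y = [0, -1]
P' = (I − K·H)·P̄ = [5012/607 -4728/607; -4728/607 4712/607]

x' = [0, -1]
P' = [5012/607 -4728/607; -4728/607 4712/607]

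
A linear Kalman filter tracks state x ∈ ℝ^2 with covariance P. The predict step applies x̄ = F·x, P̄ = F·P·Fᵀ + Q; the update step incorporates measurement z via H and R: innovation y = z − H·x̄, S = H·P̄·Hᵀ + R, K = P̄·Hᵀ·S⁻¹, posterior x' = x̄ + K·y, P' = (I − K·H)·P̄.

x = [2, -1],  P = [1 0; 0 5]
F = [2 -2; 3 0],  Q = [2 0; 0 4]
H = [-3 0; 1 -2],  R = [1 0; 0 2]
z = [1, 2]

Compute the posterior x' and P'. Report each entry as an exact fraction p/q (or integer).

x̄ = F·x = [6, 6]
P̄ = F·P·Fᵀ + Q = [26 6; 6 13]
y = z − H·x̄ = [19, 8]
S = H·P̄·Hᵀ + R = [235 -42; -42 56]
K = P̄·Hᵀ·S⁻¹ = [-135/407 1/814; -6/37 -124/259]
x' = x̄ + K·y = [-119/407, -236/259]
P' = (I − K·H)·P̄ = [45/407 2/37; 2/37 131/259]

x' = [-119/407, -236/259]
P' = [45/407 2/37; 2/37 131/259]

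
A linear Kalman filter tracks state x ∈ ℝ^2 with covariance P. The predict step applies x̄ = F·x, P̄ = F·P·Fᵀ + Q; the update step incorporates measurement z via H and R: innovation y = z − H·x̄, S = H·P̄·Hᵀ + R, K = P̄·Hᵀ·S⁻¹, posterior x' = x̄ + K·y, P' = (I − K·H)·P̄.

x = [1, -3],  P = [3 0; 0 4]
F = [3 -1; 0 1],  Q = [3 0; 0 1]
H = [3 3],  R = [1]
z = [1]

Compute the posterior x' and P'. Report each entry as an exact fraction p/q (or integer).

x̄ = F·x = [6, -3]
P̄ = F·P·Fᵀ + Q = [34 -4; -4 5]
y = z − H·x̄ = [-8]
S = H·P̄·Hᵀ + R = [280]
K = P̄·Hᵀ·S⁻¹ = [9/28; 3/280]
x' = x̄ + K·y = [24/7, -108/35]
P' = (I − K·H)·P̄ = [71/14 -139/28; -139/28 1391/280]

x' = [24/7, -108/35]
P' = [71/14 -139/28; -139/28 1391/280]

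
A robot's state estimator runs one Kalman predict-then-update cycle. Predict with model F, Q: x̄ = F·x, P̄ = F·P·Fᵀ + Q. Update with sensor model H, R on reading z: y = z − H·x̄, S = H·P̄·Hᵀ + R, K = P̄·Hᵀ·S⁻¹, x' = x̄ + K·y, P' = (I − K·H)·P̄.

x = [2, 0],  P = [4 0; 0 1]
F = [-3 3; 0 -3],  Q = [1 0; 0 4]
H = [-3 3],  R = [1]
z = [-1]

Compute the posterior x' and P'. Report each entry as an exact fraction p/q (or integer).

x̄ = F·x = [-6, 0]
P̄ = F·P·Fᵀ + Q = [46 -9; -9 13]
y = z − H·x̄ = [-19]
S = H·P̄·Hᵀ + R = [694]
K = P̄·Hᵀ·S⁻¹ = [-165/694; 33/347]
x' = x̄ + K·y = [-1029/694, -627/347]
P' = (I − K·H)·P̄ = [4699/694 2322/347; 2322/347 2333/347]

x' = [-1029/694, -627/347]
P' = [4699/694 2322/347; 2322/347 2333/347]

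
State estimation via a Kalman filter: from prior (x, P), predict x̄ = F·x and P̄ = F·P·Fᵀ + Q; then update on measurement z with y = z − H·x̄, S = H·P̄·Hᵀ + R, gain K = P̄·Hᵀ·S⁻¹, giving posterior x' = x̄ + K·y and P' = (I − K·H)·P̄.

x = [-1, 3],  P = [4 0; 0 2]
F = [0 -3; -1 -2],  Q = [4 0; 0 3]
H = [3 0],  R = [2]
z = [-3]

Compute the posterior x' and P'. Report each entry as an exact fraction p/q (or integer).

x' = [-27/25, -17/25]
P' = [11/50 3/25; 3/25 213/25]

x̄ = F·x = [-9, -5]
P̄ = F·P·Fᵀ + Q = [22 12; 12 15]
y = z − H·x̄ = [24]
S = H·P̄·Hᵀ + R = [200]
K = P̄·Hᵀ·S⁻¹ = [33/100; 9/50]
x' = x̄ + K·y = [-27/25, -17/25]
P' = (I − K·H)·P̄ = [11/50 3/25; 3/25 213/25]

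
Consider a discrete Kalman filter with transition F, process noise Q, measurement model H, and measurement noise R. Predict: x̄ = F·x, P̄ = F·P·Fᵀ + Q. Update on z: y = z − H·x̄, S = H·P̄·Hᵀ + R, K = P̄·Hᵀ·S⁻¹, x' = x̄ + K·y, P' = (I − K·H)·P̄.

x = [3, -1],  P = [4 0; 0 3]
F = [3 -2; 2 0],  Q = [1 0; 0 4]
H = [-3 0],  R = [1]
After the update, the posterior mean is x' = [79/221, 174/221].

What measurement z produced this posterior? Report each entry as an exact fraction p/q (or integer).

x̄ = F·x = [11, 6]
P̄ = F·P·Fᵀ + Q = [49 24; 24 20]
S = H·P̄·Hᵀ + R = [442]
K = P̄·Hᵀ·S⁻¹ = [-147/442; -36/221]
x' − x̄ = [-2352/221, -1152/221] = K·y
y = (KᵀK)⁻¹·Kᵀ·(x' − x̄) = [32]
z = y + H·x̄ = [32] + [-33] = [-1]

z = [-1]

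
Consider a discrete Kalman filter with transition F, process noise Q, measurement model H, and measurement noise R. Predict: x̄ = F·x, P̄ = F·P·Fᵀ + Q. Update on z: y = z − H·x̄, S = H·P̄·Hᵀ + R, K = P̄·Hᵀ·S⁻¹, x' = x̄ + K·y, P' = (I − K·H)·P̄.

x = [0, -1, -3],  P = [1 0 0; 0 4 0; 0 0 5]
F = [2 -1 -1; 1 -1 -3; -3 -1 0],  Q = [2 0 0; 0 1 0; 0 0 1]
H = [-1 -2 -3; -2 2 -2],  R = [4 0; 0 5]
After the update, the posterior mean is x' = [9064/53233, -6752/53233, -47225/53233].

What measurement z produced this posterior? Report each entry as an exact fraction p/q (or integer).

x̄ = F·x = [4, 10, 1]
P̄ = F·P·Fᵀ + Q = [15 21 -2; 21 51 1; -2 1 14]
S = H·P̄·Hᵀ + R = [433 -66; -66 133]
K = P̄·Hᵀ·S⁻¹ = [-5727/53233 3562/53233; -12930/53233 16798/53233; -7038/53233 -12298/53233]
x' − x̄ = [-203868/53233, -539082/53233, -100458/53233] = K·y
y = (KᵀK)⁻¹·Kᵀ·(x' − x̄) = [30, -9]
z = y + H·x̄ = [30, -9] + [-27, 10] = [3, 1]

z = [3, 1]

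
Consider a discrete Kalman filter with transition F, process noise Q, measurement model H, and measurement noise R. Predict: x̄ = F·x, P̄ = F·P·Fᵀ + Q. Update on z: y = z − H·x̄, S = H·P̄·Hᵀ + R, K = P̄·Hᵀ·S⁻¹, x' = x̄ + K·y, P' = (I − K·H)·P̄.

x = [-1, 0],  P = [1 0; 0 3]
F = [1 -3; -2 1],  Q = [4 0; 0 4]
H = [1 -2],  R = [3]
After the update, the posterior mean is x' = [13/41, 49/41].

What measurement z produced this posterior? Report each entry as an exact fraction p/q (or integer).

z = [-2]

x̄ = F·x = [-1, 2]
P̄ = F·P·Fᵀ + Q = [32 -11; -11 11]
S = H·P̄·Hᵀ + R = [123]
K = P̄·Hᵀ·S⁻¹ = [18/41; -11/41]
x' − x̄ = [54/41, -33/41] = K·y
y = (KᵀK)⁻¹·Kᵀ·(x' − x̄) = [3]
z = y + H·x̄ = [3] + [-5] = [-2]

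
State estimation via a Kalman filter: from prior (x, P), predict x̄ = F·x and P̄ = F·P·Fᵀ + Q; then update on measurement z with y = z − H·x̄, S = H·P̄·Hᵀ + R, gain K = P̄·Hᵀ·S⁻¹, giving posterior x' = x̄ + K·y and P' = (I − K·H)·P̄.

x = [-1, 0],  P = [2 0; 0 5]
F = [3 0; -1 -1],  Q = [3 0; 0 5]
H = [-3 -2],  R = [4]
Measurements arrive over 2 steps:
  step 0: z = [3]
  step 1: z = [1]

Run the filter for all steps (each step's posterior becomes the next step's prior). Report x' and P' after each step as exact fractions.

step 0: x' = [-303/169, 193/169], P' = [948/169 -1320/169; -1320/169 1992/169]
step 1: x' = [-14649/11111, 143086/99999], P' = [27960/11111 -35418/11111; -35418/11111 489419/99999]

step 0: x̄ = F·x = [-3, 1]
step 0: P̄ = F·P·Fᵀ + Q = [21 -6; -6 12]
step 0: y = z − H·x̄ = [-4]
step 0: S = H·P̄·Hᵀ + R = [169]
step 0: K = P̄·Hᵀ·S⁻¹ = [-51/169; -6/169]
step 0: x' = x̄ + K·y = [-303/169, 193/169]
step 0: P' = (I − K·H)·P̄ = [948/169 -1320/169; -1320/169 1992/169]
step 1: x̄ = F·x = [-909/169, 110/169]
step 1: P̄ = F·P·Fᵀ + Q = [9039/169 1116/169; 1116/169 1145/169]
step 1: y = z − H·x̄ = [-2338/169]
step 1: S = H·P̄·Hᵀ + R = [99999/169]
step 1: K = P̄·Hᵀ·S⁻¹ = [-3261/11111; -5638/99999]
step 1: x' = x̄ + K·y = [-14649/11111, 143086/99999]
step 1: P' = (I − K·H)·P̄ = [27960/11111 -35418/11111; -35418/11111 489419/99999]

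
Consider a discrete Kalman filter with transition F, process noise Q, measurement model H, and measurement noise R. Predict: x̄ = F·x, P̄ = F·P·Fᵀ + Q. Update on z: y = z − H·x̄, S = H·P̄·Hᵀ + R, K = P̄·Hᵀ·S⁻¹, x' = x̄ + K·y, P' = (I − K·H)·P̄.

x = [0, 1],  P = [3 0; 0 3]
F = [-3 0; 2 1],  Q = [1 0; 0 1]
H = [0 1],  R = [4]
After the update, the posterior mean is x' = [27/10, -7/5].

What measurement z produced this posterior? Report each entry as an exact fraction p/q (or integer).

z = [-2]

x̄ = F·x = [0, 1]
P̄ = F·P·Fᵀ + Q = [28 -18; -18 16]
S = H·P̄·Hᵀ + R = [20]
K = P̄·Hᵀ·S⁻¹ = [-9/10; 4/5]
x' − x̄ = [27/10, -12/5] = K·y
y = (KᵀK)⁻¹·Kᵀ·(x' − x̄) = [-3]
z = y + H·x̄ = [-3] + [1] = [-2]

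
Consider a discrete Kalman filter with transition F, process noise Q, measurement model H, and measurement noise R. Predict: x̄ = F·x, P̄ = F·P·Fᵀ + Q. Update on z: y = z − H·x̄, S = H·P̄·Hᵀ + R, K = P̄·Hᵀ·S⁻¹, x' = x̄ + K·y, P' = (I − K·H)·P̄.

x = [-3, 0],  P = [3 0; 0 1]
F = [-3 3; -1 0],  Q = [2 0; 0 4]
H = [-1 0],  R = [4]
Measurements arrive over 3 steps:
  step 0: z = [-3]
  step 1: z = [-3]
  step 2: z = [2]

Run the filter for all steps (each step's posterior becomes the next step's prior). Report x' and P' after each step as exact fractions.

step 0: x' = [25/7, 12/7], P' = [76/21 6/7; 6/7 71/14]
step 1: x' = [803/321, -815/321], P' = [3628/963 464/963; 464/963 6376/963]
step 2: x' = [-12526/4859, -139/129], P' = [18580/4859 56/129; 56/129 288/43]

step 0: x̄ = F·x = [9, 3]
step 0: P̄ = F·P·Fᵀ + Q = [38 9; 9 7]
step 0: y = z − H·x̄ = [6]
step 0: S = H·P̄·Hᵀ + R = [42]
step 0: K = P̄·Hᵀ·S⁻¹ = [-19/21; -3/14]
step 0: x' = x̄ + K·y = [25/7, 12/7]
step 0: P' = (I − K·H)·P̄ = [76/21 6/7; 6/7 71/14]
step 1: x̄ = F·x = [-39/7, -25/7]
step 1: P̄ = F·P·Fᵀ + Q = [907/14 58/7; 58/7 160/21]
step 1: y = z − H·x̄ = [-60/7]
step 1: S = H·P̄·Hᵀ + R = [963/14]
step 1: K = P̄·Hᵀ·S⁻¹ = [-907/963; -116/963]
step 1: x' = x̄ + K·y = [803/321, -815/321]
step 1: P' = (I − K·H)·P̄ = [3628/963 464/963; 464/963 6376/963]
step 2: x̄ = F·x = [-1618/107, -803/321]
step 2: P̄ = F·P·Fᵀ + Q = [9290/107 3164/321; 3164/321 7480/963]
step 2: y = z − H·x̄ = [-1404/107]
step 2: S = H·P̄·Hᵀ + R = [9718/107]
step 2: K = P̄·Hᵀ·S⁻¹ = [-4645/4859; -14/129]
step 2: x' = x̄ + K·y = [-12526/4859, -139/129]
step 2: P' = (I − K·H)·P̄ = [18580/4859 56/129; 56/129 288/43]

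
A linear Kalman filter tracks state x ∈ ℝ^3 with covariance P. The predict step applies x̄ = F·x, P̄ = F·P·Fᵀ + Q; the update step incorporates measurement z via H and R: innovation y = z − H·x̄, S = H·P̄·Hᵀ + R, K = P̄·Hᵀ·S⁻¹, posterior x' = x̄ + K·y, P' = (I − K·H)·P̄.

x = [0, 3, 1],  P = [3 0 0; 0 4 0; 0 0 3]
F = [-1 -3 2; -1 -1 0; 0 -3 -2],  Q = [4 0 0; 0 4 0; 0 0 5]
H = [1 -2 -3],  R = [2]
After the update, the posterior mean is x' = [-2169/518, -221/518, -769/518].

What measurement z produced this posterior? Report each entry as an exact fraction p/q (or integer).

x̄ = F·x = [-7, -3, -11]
P̄ = F·P·Fᵀ + Q = [55 15 24; 15 11 12; 24 12 53]
S = H·P̄·Hᵀ + R = [518]
K = P̄·Hᵀ·S⁻¹ = [-47/518; -43/518; -159/518]
x' − x̄ = [1457/518, 1333/518, 4929/518] = K·y
y = (KᵀK)⁻¹·Kᵀ·(x' − x̄) = [-31]
z = y + H·x̄ = [-31] + [32] = [1]

z = [1]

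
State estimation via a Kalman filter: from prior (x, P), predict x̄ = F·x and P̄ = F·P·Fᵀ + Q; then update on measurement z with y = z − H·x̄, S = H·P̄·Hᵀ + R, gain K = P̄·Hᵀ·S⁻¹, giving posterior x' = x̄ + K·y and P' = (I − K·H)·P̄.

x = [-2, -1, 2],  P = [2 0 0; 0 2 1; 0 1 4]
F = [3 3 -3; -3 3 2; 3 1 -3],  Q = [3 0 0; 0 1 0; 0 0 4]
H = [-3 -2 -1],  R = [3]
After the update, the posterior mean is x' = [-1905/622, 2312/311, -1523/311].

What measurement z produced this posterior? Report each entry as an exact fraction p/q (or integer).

x̄ = F·x = [-15, 7, -13]
P̄ = F·P·Fᵀ + Q = [57 -27 48; -27 65 -43; 48 -43 54]
S = H·P̄·Hᵀ + R = [622]
K = P̄·Hᵀ·S⁻¹ = [-165/622; -3/311; -56/311]
x' − x̄ = [7425/622, 135/311, 2520/311] = K·y
y = (KᵀK)⁻¹·Kᵀ·(x' − x̄) = [-45]
z = y + H·x̄ = [-45] + [44] = [-1]

z = [-1]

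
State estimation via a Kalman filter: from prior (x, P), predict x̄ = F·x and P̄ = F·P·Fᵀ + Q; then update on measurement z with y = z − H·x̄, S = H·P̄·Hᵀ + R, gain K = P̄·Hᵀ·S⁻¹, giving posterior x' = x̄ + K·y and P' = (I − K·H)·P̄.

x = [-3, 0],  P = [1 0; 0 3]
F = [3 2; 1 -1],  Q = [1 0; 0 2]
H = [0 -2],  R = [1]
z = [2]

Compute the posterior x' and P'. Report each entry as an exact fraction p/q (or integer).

x' = [-249/25, -27/25]
P' = [514/25 -3/25; -3/25 6/25]

x̄ = F·x = [-9, -3]
P̄ = F·P·Fᵀ + Q = [22 -3; -3 6]
y = z − H·x̄ = [-4]
S = H·P̄·Hᵀ + R = [25]
K = P̄·Hᵀ·S⁻¹ = [6/25; -12/25]
x' = x̄ + K·y = [-249/25, -27/25]
P' = (I − K·H)·P̄ = [514/25 -3/25; -3/25 6/25]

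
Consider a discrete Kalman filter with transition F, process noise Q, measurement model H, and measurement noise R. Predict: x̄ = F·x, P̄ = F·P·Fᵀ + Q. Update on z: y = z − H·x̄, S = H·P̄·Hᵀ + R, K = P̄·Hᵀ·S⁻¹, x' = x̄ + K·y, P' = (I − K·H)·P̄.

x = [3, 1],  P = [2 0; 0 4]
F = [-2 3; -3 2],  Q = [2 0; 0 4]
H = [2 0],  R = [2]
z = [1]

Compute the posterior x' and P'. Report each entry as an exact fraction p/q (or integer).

x̄ = F·x = [-3, -7]
P̄ = F·P·Fᵀ + Q = [46 36; 36 38]
y = z − H·x̄ = [7]
S = H·P̄·Hᵀ + R = [186]
K = P̄·Hᵀ·S⁻¹ = [46/93; 12/31]
x' = x̄ + K·y = [43/93, -133/31]
P' = (I − K·H)·P̄ = [46/93 12/31; 12/31 314/31]

x' = [43/93, -133/31]
P' = [46/93 12/31; 12/31 314/31]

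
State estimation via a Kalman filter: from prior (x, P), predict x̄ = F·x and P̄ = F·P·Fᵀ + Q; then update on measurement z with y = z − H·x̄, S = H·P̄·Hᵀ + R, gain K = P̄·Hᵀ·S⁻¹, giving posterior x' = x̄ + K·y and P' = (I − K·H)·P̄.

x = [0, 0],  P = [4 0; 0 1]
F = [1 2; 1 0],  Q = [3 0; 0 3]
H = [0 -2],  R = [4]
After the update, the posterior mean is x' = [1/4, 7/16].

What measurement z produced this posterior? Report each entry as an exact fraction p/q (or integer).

z = [-1]

x̄ = F·x = [0, 0]
P̄ = F·P·Fᵀ + Q = [11 4; 4 7]
S = H·P̄·Hᵀ + R = [32]
K = P̄·Hᵀ·S⁻¹ = [-1/4; -7/16]
x' − x̄ = [1/4, 7/16] = K·y
y = (KᵀK)⁻¹·Kᵀ·(x' − x̄) = [-1]
z = y + H·x̄ = [-1] + [0] = [-1]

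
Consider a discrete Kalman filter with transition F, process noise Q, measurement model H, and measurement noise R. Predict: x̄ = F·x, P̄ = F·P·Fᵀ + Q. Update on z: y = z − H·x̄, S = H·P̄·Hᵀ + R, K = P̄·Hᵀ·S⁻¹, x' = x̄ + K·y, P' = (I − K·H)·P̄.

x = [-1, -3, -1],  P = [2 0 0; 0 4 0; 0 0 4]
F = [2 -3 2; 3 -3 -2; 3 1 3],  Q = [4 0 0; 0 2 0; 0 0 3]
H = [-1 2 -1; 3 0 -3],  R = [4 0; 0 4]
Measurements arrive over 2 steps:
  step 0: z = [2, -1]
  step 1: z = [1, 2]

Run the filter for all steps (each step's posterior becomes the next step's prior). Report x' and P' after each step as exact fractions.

step 0: x̄ = F·x = [5, 8, -9]
step 0: P̄ = F·P·Fᵀ + Q = [64 32 24; 32 72 -18; 24 -18 61]
step 0: y = z − H·x̄ = [-18, -43]
step 0: S = H·P̄·Hᵀ + R = [409 291; 291 697]
step 0: K = P̄·Hᵀ·S⁻¹ = [-6456/25049 7008/25049; 5870/25049 2940/25049; -13009/50098 -2547/50098]
step 0: x' = x̄ + K·y = [-59891/25049, -31688/25049, -107199/50098]
step 0: P' = (I − K·H)·P̄ = [607232/25049 589648/25049 597888/25049; 589648/25049 599428/25049 585728/25049; 597888/25049 585728/25049 599586/25049]
step 1: x̄ = F·x = [-131917/25049, 22590/25049, -744319/50098]
step 1: P̄ = F·P·Fᵀ + Q = [1000912/25049 -1009044/25049 4389648/25049; -1009044/25049 2548798/25049 -8117944/25049; 4389648/25049 -8117944/25049 29350177/25049]
step 1: y = z − H·x̄ = [-1048415/50098, -1341259/50098]
step 1: S = H·P̄·Hᵀ + R = [85933725/25049 127701195/25049; 127701195/25049 194246333/25049]
step 1: K = P̄·Hᵀ·S⁻¹ = [-54073169/147678150 109097/579130; 131835619/1279877300 633519/15057380; -482823153/1279877300 -2070273/15057380]
step 1: x' = x̄ + K·y = [-78186217/29535630, -46867891/19690420, -64615603/19690420]
step 1: P' = (I − K·H)·P̄ = [599324716/73839075 178659434/24613025 193592742/24613025; 178659434/24613025 2379515599/319969325 2304622937/319969325; 193592742/24613025 2304622937/319969325 2575363381/319969325]

step 0: x' = [-59891/25049, -31688/25049, -107199/50098], P' = [607232/25049 589648/25049 597888/25049; 589648/25049 599428/25049 585728/25049; 597888/25049 585728/25049 599586/25049]
step 1: x' = [-78186217/29535630, -46867891/19690420, -64615603/19690420], P' = [599324716/73839075 178659434/24613025 193592742/24613025; 178659434/24613025 2379515599/319969325 2304622937/319969325; 193592742/24613025 2304622937/319969325 2575363381/319969325]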